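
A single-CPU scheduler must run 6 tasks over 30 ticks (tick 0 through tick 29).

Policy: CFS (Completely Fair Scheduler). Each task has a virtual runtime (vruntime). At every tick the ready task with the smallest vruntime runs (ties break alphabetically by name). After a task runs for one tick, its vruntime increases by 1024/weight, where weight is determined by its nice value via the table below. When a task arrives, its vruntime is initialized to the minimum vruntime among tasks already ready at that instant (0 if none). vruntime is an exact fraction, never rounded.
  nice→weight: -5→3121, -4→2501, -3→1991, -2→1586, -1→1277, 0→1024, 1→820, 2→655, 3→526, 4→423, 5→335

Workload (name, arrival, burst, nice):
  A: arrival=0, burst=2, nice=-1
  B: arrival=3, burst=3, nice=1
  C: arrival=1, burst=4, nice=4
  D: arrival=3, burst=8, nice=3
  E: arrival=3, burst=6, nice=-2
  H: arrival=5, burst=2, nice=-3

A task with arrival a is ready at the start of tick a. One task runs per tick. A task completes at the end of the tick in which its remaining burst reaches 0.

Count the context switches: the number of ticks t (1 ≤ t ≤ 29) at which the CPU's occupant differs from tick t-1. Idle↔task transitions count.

context switches = 17

t=0: vr[A=0] → run A
t=1: vr[A=1024/1277 C=1024/1277] → run A
t=2: vr[C=1024/1277] → run C
t=3: vr[B=1740800/540171 C=1740800/540171 D=1740800/540171 E=1740800/540171] → run B
t=4: vr[B=495147776/110735055 C=1740800/540171 D=1740800/540171 E=1740800/540171] → run C
t=5: vr[B=495147776/110735055 C=3048448/540171 D=1740800/540171 E=1740800/540171 H=1740800/540171] → run D
t=6: vr[B=495147776/110735055 C=3048448/540171 D=734397952/142064973 E=1740800/540171 H=1740800/540171] → run E
t=7: vr[B=495147776/110735055 C=3048448/540171 D=734397952/142064973 E=1657021952/428355603 H=1740800/540171] → run H
t=8: vr[B=495147776/110735055 C=3048448/540171 D=734397952/142064973 E=1657021952/428355603 H=4019067904/1075480461] → run H
t=9: vr[B=495147776/110735055 C=3048448/540171 D=734397952/142064973 E=1657021952/428355603] → run E
t=10: vr[B=495147776/110735055 C=3048448/540171 D=734397952/142064973 E=1933589504/428355603] → run B
t=11: vr[B=633431552/110735055 C=3048448/540171 D=734397952/142064973 E=1933589504/428355603] → run E
t=12: vr[B=633431552/110735055 C=3048448/540171 D=734397952/142064973 E=2210157056/428355603] → run E
t=13: vr[B=633431552/110735055 C=3048448/540171 D=734397952/142064973 E=2486724608/428355603] → run D
t=14: vr[B=633431552/110735055 C=3048448/540171 D=1010965504/142064973 E=2486724608/428355603] → run C
t=15: vr[B=633431552/110735055 C=1452032/180057 D=1010965504/142064973 E=2486724608/428355603] → run B
t=16: vr[C=1452032/180057 D=1010965504/142064973 E=2486724608/428355603] → run E
t=17: vr[C=1452032/180057 D=1010965504/142064973 E=2763292160/428355603] → run E
t=18: vr[C=1452032/180057 D=1010965504/142064973] → run D
t=19: vr[C=1452032/180057 D=1287533056/142064973] → run C
t=20: vr[D=1287533056/142064973] → run D
t=21: vr[D=1564100608/142064973] → run D
t=22: vr[D=1840668160/142064973] → run D
t=23: vr[D=2117235712/142064973] → run D
t=24: vr[D=2393803264/142064973] → run D
t=25: (idle)
t=26: (idle)
t=27: (idle)
t=28: (idle)
t=29: (idle)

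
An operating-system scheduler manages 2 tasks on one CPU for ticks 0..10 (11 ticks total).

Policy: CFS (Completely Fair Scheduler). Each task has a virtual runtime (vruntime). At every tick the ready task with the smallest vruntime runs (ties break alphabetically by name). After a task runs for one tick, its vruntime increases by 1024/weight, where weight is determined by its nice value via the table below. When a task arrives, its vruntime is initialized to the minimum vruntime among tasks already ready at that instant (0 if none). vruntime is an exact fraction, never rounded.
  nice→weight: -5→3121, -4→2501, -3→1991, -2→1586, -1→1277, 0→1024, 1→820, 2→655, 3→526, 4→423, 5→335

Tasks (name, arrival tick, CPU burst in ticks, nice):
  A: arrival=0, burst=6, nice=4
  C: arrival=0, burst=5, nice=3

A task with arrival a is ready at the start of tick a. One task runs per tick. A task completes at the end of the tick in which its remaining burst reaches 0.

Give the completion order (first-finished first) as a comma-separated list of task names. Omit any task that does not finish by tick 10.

completion order = C, A

t=0: vr[A=0 C=0] → run A
t=1: vr[A=1024/423 C=0] → run C
t=2: vr[A=1024/423 C=512/263] → run C
t=3: vr[A=1024/423 C=1024/263] → run A
t=4: vr[A=2048/423 C=1024/263] → run C
t=5: vr[A=2048/423 C=1536/263] → run A
t=6: vr[A=1024/141 C=1536/263] → run C
t=7: vr[A=1024/141 C=2048/263] → run A
t=8: vr[A=4096/423 C=2048/263] → run C
t=9: vr[A=4096/423] → run A
t=10: vr[A=5120/423] → run A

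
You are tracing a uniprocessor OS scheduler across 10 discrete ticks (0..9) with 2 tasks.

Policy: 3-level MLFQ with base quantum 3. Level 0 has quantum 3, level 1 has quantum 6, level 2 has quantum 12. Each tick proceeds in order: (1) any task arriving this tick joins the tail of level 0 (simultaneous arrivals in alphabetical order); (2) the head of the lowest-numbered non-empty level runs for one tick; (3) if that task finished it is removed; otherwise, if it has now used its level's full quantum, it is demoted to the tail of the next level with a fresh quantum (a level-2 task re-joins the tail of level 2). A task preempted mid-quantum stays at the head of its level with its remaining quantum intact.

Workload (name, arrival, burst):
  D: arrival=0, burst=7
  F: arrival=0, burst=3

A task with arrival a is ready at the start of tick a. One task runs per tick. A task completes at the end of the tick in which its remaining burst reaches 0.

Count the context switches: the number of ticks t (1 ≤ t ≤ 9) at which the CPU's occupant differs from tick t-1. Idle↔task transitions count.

context switches = 2

t=0: L0/L1/L2 = DF/-/- → run D
t=1: L0/L1/L2 = DF/-/- → run D
t=2: L0/L1/L2 = DF/-/- → run D
t=3: L0/L1/L2 = F/D/- → run F
t=4: L0/L1/L2 = F/D/- → run F
t=5: L0/L1/L2 = F/D/- → run F
t=6: L0/L1/L2 = -/D/- → run D
t=7: L0/L1/L2 = -/D/- → run D
t=8: L0/L1/L2 = -/D/- → run D
t=9: L0/L1/L2 = -/D/- → run D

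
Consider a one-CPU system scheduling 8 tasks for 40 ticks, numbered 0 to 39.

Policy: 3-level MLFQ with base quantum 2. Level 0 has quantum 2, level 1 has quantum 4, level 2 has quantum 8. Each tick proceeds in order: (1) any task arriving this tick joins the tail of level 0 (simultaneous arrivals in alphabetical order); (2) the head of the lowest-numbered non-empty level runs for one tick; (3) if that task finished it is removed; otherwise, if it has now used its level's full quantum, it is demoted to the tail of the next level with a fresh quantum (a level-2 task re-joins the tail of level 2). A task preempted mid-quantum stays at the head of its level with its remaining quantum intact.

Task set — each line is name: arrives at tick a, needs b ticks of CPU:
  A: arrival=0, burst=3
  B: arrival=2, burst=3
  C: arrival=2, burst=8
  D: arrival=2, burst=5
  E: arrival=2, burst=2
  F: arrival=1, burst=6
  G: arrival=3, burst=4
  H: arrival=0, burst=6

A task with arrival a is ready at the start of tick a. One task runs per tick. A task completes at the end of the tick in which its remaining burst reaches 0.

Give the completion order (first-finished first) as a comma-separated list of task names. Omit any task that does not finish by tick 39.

completion order = E, A, H, F, B, D, G, C

t=0: L0/L1/L2 = AH/-/- → run A
t=1: L0/L1/L2 = AHF/-/- → run A
t=2: L0/L1/L2 = HFBCDE/A/- → run H
t=3: L0/L1/L2 = HFBCDEG/A/- → run H
t=4: L0/L1/L2 = FBCDEG/AH/- → run F
t=5: L0/L1/L2 = FBCDEG/AH/- → run F
t=6: L0/L1/L2 = BCDEG/AHF/- → run B
t=7: L0/L1/L2 = BCDEG/AHF/- → run B
t=8: L0/L1/L2 = CDEG/AHFB/- → run C
t=9: L0/L1/L2 = CDEG/AHFB/- → run C
t=10: L0/L1/L2 = DEG/AHFBC/- → run D
t=11: L0/L1/L2 = DEG/AHFBC/- → run D
t=12: L0/L1/L2 = EG/AHFBCD/- → run E
t=13: L0/L1/L2 = EG/AHFBCD/- → run E
t=14: L0/L1/L2 = G/AHFBCD/- → run G
t=15: L0/L1/L2 = G/AHFBCD/- → run G
t=16: L0/L1/L2 = -/AHFBCDG/- → run A
t=17: L0/L1/L2 = -/HFBCDG/- → run H
t=18: L0/L1/L2 = -/HFBCDG/- → run H
t=19: L0/L1/L2 = -/HFBCDG/- → run H
t=20: L0/L1/L2 = -/HFBCDG/- → run H
t=21: L0/L1/L2 = -/FBCDG/- → run F
t=22: L0/L1/L2 = -/FBCDG/- → run F
t=23: L0/L1/L2 = -/FBCDG/- → run F
t=24: L0/L1/L2 = -/FBCDG/- → run F
t=25: L0/L1/L2 = -/BCDG/- → run B
t=26: L0/L1/L2 = -/CDG/- → run C
t=27: L0/L1/L2 = -/CDG/- → run C
t=28: L0/L1/L2 = -/CDG/- → run C
t=29: L0/L1/L2 = -/CDG/- → run C
t=30: L0/L1/L2 = -/DG/C → run D
t=31: L0/L1/L2 = -/DG/C → run D
t=32: L0/L1/L2 = -/DG/C → run D
t=33: L0/L1/L2 = -/G/C → run G
t=34: L0/L1/L2 = -/G/C → run G
t=35: L0/L1/L2 = -/-/C → run C
t=36: L0/L1/L2 = -/-/C → run C
t=37: (idle)
t=38: (idle)
t=39: (idle)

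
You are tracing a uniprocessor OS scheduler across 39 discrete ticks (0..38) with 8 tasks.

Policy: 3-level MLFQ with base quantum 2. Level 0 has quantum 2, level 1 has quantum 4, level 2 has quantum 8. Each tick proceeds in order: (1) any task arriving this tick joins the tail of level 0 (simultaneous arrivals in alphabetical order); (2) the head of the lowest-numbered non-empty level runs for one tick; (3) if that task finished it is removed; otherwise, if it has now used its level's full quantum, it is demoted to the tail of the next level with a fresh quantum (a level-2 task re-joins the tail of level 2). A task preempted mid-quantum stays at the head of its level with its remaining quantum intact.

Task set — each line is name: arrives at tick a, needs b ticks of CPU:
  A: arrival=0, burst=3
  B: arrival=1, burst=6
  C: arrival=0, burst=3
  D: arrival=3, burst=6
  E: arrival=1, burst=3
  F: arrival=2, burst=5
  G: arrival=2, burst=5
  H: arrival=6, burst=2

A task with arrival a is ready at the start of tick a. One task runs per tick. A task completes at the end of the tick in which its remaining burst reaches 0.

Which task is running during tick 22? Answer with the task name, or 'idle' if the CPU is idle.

t=0: L0/L1/L2 = AC/-/- → run A
t=1: L0/L1/L2 = ACBE/-/- → run A
t=2: L0/L1/L2 = CBEFG/A/- → run C
t=3: L0/L1/L2 = CBEFGD/A/- → run C
t=4: L0/L1/L2 = BEFGD/AC/- → run B
t=5: L0/L1/L2 = BEFGD/AC/- → run B
t=6: L0/L1/L2 = EFGDH/ACB/- → run E
t=7: L0/L1/L2 = EFGDH/ACB/- → run E
t=8: L0/L1/L2 = FGDH/ACBE/- → run F
t=9: L0/L1/L2 = FGDH/ACBE/- → run F
t=10: L0/L1/L2 = GDH/ACBEF/- → run G
t=11: L0/L1/L2 = GDH/ACBEF/- → run G
t=12: L0/L1/L2 = DH/ACBEFG/- → run D
t=13: L0/L1/L2 = DH/ACBEFG/- → run D
t=14: L0/L1/L2 = H/ACBEFGD/- → run H
t=15: L0/L1/L2 = H/ACBEFGD/- → run H
t=16: L0/L1/L2 = -/ACBEFGD/- → run A
t=17: L0/L1/L2 = -/CBEFGD/- → run C
t=18: L0/L1/L2 = -/BEFGD/- → run B
t=19: L0/L1/L2 = -/BEFGD/- → run B
t=20: L0/L1/L2 = -/BEFGD/- → run B
t=21: L0/L1/L2 = -/BEFGD/- → run B
t=22: L0/L1/L2 = -/EFGD/- → run E
t=23: L0/L1/L2 = -/FGD/- → run F
t=24: L0/L1/L2 = -/FGD/- → run F
t=25: L0/L1/L2 = -/FGD/- → run F
t=26: L0/L1/L2 = -/GD/- → run G
t=27: L0/L1/L2 = -/GD/- → run G
t=28: L0/L1/L2 = -/GD/- → run G
t=29: L0/L1/L2 = -/D/- → run D
t=30: L0/L1/L2 = -/D/- → run D
t=31: L0/L1/L2 = -/D/- → run D
t=32: L0/L1/L2 = -/D/- → run D
t=33: (idle)
t=34: (idle)
t=35: (idle)
t=36: (idle)
t=37: (idle)
t=38: (idle)

running at tick 22 = E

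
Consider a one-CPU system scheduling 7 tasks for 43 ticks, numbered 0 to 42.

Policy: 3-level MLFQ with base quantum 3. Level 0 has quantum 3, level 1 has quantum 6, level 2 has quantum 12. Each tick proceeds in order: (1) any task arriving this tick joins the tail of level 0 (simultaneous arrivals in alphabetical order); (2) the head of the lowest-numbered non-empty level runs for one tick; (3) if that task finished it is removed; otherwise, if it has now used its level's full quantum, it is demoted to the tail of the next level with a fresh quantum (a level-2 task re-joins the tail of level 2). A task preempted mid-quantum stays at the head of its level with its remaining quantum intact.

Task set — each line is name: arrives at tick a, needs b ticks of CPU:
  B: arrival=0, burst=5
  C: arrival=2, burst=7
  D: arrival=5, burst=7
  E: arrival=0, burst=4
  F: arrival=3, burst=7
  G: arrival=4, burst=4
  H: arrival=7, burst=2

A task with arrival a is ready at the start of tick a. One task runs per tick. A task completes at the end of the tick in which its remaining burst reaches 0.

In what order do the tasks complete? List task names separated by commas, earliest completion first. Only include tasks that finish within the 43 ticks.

t=0: L0/L1/L2 = BE/-/- → run B
t=1: L0/L1/L2 = BE/-/- → run B
t=2: L0/L1/L2 = BEC/-/- → run B
t=3: L0/L1/L2 = ECF/B/- → run E
t=4: L0/L1/L2 = ECFG/B/- → run E
t=5: L0/L1/L2 = ECFGD/B/- → run E
t=6: L0/L1/L2 = CFGD/BE/- → run C
t=7: L0/L1/L2 = CFGDH/BE/- → run C
t=8: L0/L1/L2 = CFGDH/BE/- → run C
t=9: L0/L1/L2 = FGDH/BEC/- → run F
t=10: L0/L1/L2 = FGDH/BEC/- → run F
t=11: L0/L1/L2 = FGDH/BEC/- → run F
t=12: L0/L1/L2 = GDH/BECF/- → run G
t=13: L0/L1/L2 = GDH/BECF/- → run G
t=14: L0/L1/L2 = GDH/BECF/- → run G
t=15: L0/L1/L2 = DH/BECFG/- → run D
t=16: L0/L1/L2 = DH/BECFG/- → run D
t=17: L0/L1/L2 = DH/BECFG/- → run D
t=18: L0/L1/L2 = H/BECFGD/- → run H
t=19: L0/L1/L2 = H/BECFGD/- → run H
t=20: L0/L1/L2 = -/BECFGD/- → run B
t=21: L0/L1/L2 = -/BECFGD/- → run B
t=22: L0/L1/L2 = -/ECFGD/- → run E
t=23: L0/L1/L2 = -/CFGD/- → run C
t=24: L0/L1/L2 = -/CFGD/- → run C
t=25: L0/L1/L2 = -/CFGD/- → run C
t=26: L0/L1/L2 = -/CFGD/- → run C
t=27: L0/L1/L2 = -/FGD/- → run F
t=28: L0/L1/L2 = -/FGD/- → run F
t=29: L0/L1/L2 = -/FGD/- → run F
t=30: L0/L1/L2 = -/FGD/- → run F
t=31: L0/L1/L2 = -/GD/- → run G
t=32: L0/L1/L2 = -/D/- → run D
t=33: L0/L1/L2 = -/D/- → run D
t=34: L0/L1/L2 = -/D/- → run D
t=35: L0/L1/L2 = -/D/- → run D
t=36: (idle)
t=37: (idle)
t=38: (idle)
t=39: (idle)
t=40: (idle)
t=41: (idle)
t=42: (idle)

completion order = H, B, E, C, F, G, D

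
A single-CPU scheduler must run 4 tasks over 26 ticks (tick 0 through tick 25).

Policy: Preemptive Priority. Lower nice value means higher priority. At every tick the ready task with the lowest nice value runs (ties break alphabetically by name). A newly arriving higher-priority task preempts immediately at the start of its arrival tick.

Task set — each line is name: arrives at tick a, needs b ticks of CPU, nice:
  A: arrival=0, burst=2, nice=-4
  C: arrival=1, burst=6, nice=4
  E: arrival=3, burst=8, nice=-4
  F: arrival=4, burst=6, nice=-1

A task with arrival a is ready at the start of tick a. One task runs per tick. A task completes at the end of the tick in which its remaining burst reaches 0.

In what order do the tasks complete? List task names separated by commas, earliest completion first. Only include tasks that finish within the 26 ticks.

t=0: ready={A} → run A
t=1: ready={A,C} → run A
t=2: ready={C} → run C
t=3: ready={C,E} → run E
t=4: ready={C,E,F} → run E
t=5: ready={C,E,F} → run E
t=6: ready={C,E,F} → run E
t=7: ready={C,E,F} → run E
t=8: ready={C,E,F} → run E
t=9: ready={C,E,F} → run E
t=10: ready={C,E,F} → run E
t=11: ready={C,F} → run F
t=12: ready={C,F} → run F
t=13: ready={C,F} → run F
t=14: ready={C,F} → run F
t=15: ready={C,F} → run F
t=16: ready={C,F} → run F
t=17: ready={C} → run C
t=18: ready={C} → run C
t=19: ready={C} → run C
t=20: ready={C} → run C
t=21: ready={C} → run C
t=22: (idle)
t=23: (idle)
t=24: (idle)
t=25: (idle)

completion order = A, E, F, C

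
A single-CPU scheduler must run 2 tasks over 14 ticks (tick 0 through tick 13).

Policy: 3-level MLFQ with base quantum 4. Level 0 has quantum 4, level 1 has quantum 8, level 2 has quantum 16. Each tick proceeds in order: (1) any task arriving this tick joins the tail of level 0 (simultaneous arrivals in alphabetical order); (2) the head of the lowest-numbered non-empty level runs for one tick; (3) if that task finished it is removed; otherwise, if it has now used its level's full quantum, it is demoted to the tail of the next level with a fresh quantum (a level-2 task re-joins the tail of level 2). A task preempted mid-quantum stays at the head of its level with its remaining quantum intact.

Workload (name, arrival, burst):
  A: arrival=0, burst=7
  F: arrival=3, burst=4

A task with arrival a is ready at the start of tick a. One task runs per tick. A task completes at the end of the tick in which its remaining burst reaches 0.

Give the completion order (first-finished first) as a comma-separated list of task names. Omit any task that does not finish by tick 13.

t=0: L0/L1/L2 = A/-/- → run A
t=1: L0/L1/L2 = A/-/- → run A
t=2: L0/L1/L2 = A/-/- → run A
t=3: L0/L1/L2 = AF/-/- → run A
t=4: L0/L1/L2 = F/A/- → run F
t=5: L0/L1/L2 = F/A/- → run F
t=6: L0/L1/L2 = F/A/- → run F
t=7: L0/L1/L2 = F/A/- → run F
t=8: L0/L1/L2 = -/A/- → run A
t=9: L0/L1/L2 = -/A/- → run A
t=10: L0/L1/L2 = -/A/- → run A
t=11: (idle)
t=12: (idle)
t=13: (idle)

completion order = F, A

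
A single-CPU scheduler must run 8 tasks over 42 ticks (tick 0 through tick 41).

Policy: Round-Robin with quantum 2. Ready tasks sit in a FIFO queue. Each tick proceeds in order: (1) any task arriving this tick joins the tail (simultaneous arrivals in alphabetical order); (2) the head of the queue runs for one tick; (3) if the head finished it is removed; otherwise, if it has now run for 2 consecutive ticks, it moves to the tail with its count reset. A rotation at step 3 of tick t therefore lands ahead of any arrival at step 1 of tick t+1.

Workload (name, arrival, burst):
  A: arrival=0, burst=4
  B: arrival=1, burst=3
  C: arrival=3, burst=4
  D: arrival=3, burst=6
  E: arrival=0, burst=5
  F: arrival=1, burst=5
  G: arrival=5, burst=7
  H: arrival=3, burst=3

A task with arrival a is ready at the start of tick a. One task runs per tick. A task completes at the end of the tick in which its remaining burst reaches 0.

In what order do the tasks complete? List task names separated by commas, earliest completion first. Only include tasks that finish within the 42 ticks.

completion order = A, B, C, H, E, F, D, G

t=0: queue=[A,E] q_used=0 → run A
t=1: queue=[A,E,B,F] q_used=1 → run A
t=2: queue=[E,B,F,A] q_used=0 → run E
t=3: queue=[E,B,F,A,C,D,H] q_used=1 → run E
t=4: queue=[B,F,A,C,D,H,E] q_used=0 → run B
t=5: queue=[B,F,A,C,D,H,E,G] q_used=1 → run B
t=6: queue=[F,A,C,D,H,E,G,B] q_used=0 → run F
t=7: queue=[F,A,C,D,H,E,G,B] q_used=1 → run F
t=8: queue=[A,C,D,H,E,G,B,F] q_used=0 → run A
t=9: queue=[A,C,D,H,E,G,B,F] q_used=1 → run A
t=10: queue=[C,D,H,E,G,B,F] q_used=0 → run C
t=11: queue=[C,D,H,E,G,B,F] q_used=1 → run C
t=12: queue=[D,H,E,G,B,F,C] q_used=0 → run D
t=13: queue=[D,H,E,G,B,F,C] q_used=1 → run D
t=14: queue=[H,E,G,B,F,C,D] q_used=0 → run H
t=15: queue=[H,E,G,B,F,C,D] q_used=1 → run H
t=16: queue=[E,G,B,F,C,D,H] q_used=0 → run E
t=17: queue=[E,G,B,F,C,D,H] q_used=1 → run E
t=18: queue=[G,B,F,C,D,H,E] q_used=0 → run G
t=19: queue=[G,B,F,C,D,H,E] q_used=1 → run G
t=20: queue=[B,F,C,D,H,E,G] q_used=0 → run B
t=21: queue=[F,C,D,H,E,G] q_used=0 → run F
t=22: queue=[F,C,D,H,E,G] q_used=1 → run F
t=23: queue=[C,D,H,E,G,F] q_used=0 → run C
t=24: queue=[C,D,H,E,G,F] q_used=1 → run C
t=25: queue=[D,H,E,G,F] q_used=0 → run D
t=26: queue=[D,H,E,G,F] q_used=1 → run D
t=27: queue=[H,E,G,F,D] q_used=0 → run H
t=28: queue=[E,G,F,D] q_used=0 → run E
t=29: queue=[G,F,D] q_used=0 → run G
t=30: queue=[G,F,D] q_used=1 → run G
t=31: queue=[F,D,G] q_used=0 → run F
t=32: queue=[D,G] q_used=0 → run D
t=33: queue=[D,G] q_used=1 → run D
t=34: queue=[G] q_used=0 → run G
t=35: queue=[G] q_used=1 → run G
t=36: queue=[G] q_used=0 → run G
t=37: (idle)
t=38: (idle)
t=39: (idle)
t=40: (idle)
t=41: (idle)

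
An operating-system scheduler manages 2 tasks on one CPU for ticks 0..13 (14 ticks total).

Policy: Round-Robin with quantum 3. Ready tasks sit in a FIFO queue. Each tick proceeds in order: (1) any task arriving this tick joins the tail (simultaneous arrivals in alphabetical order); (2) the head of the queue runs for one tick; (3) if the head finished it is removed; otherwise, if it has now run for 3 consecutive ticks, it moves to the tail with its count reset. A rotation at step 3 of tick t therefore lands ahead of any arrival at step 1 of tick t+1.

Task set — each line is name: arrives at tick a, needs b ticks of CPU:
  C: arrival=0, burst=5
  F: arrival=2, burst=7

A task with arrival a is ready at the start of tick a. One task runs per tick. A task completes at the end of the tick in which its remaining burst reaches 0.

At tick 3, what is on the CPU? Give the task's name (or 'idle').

t=0: queue=[C] q_used=0 → run C
t=1: queue=[C] q_used=1 → run C
t=2: queue=[C,F] q_used=2 → run C
t=3: queue=[F,C] q_used=0 → run F
t=4: queue=[F,C] q_used=1 → run F
t=5: queue=[F,C] q_used=2 → run F
t=6: queue=[C,F] q_used=0 → run C
t=7: queue=[C,F] q_used=1 → run C
t=8: queue=[F] q_used=0 → run F
t=9: queue=[F] q_used=1 → run F
t=10: queue=[F] q_used=2 → run F
t=11: queue=[F] q_used=0 → run F
t=12: (idle)
t=13: (idle)

running at tick 3 = F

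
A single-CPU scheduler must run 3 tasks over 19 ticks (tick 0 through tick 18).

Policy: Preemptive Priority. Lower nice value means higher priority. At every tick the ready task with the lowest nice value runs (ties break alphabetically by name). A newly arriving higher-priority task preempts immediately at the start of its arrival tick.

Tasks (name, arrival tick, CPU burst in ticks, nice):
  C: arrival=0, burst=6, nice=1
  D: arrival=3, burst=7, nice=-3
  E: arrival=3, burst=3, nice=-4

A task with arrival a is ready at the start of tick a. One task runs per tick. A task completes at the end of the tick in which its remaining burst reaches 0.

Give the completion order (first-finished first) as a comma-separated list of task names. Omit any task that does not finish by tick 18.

completion order = E, D, C

t=0: ready={C} → run C
t=1: ready={C} → run C
t=2: ready={C} → run C
t=3: ready={C,D,E} → run E
t=4: ready={C,D,E} → run E
t=5: ready={C,D,E} → run E
t=6: ready={C,D} → run D
t=7: ready={C,D} → run D
t=8: ready={C,D} → run D
t=9: ready={C,D} → run D
t=10: ready={C,D} → run D
t=11: ready={C,D} → run D
t=12: ready={C,D} → run D
t=13: ready={C} → run C
t=14: ready={C} → run C
t=15: ready={C} → run C
t=16: (idle)
t=17: (idle)
t=18: (idle)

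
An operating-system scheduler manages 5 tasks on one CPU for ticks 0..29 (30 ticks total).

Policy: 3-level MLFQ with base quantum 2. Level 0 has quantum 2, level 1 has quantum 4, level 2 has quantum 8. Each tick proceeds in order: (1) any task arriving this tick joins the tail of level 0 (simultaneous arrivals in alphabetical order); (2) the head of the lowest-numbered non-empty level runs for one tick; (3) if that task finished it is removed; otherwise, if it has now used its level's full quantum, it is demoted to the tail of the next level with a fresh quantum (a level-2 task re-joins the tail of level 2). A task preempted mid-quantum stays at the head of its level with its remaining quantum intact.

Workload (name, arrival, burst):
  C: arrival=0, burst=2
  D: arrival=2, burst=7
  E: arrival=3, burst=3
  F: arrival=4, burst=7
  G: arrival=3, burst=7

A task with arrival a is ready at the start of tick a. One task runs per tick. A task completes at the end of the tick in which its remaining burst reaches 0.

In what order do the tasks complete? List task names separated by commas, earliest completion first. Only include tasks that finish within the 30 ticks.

t=0: L0/L1/L2 = C/-/- → run C
t=1: L0/L1/L2 = C/-/- → run C
t=2: L0/L1/L2 = D/-/- → run D
t=3: L0/L1/L2 = DEG/-/- → run D
t=4: L0/L1/L2 = EGF/D/- → run E
t=5: L0/L1/L2 = EGF/D/- → run E
t=6: L0/L1/L2 = GF/DE/- → run G
t=7: L0/L1/L2 = GF/DE/- → run G
t=8: L0/L1/L2 = F/DEG/- → run F
t=9: L0/L1/L2 = F/DEG/- → run F
t=10: L0/L1/L2 = -/DEGF/- → run D
t=11: L0/L1/L2 = -/DEGF/- → run D
t=12: L0/L1/L2 = -/DEGF/- → run D
t=13: L0/L1/L2 = -/DEGF/- → run D
t=14: L0/L1/L2 = -/EGF/D → run E
t=15: L0/L1/L2 = -/GF/D → run G
t=16: L0/L1/L2 = -/GF/D → run G
t=17: L0/L1/L2 = -/GF/D → run G
t=18: L0/L1/L2 = -/GF/D → run G
t=19: L0/L1/L2 = -/F/DG → run F
t=20: L0/L1/L2 = -/F/DG → run F
t=21: L0/L1/L2 = -/F/DG → run F
t=22: L0/L1/L2 = -/F/DG → run F
t=23: L0/L1/L2 = -/-/DGF → run D
t=24: L0/L1/L2 = -/-/GF → run G
t=25: L0/L1/L2 = -/-/F → run F
t=26: (idle)
t=27: (idle)
t=28: (idle)
t=29: (idle)

completion order = C, E, D, G, F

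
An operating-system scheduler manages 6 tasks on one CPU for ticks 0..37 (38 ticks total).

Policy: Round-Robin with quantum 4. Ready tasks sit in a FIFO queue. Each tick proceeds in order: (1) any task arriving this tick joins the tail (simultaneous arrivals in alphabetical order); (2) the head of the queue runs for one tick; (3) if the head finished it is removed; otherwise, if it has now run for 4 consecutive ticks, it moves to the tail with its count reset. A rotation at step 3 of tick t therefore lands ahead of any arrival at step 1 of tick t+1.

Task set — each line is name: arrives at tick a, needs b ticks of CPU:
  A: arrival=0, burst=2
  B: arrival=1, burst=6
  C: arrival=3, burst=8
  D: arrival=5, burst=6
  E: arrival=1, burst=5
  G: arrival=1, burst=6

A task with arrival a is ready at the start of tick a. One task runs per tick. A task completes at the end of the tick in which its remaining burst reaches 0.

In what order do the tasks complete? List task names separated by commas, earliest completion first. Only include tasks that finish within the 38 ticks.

t=0: queue=[A] q_used=0 → run A
t=1: queue=[A,B,E,G] q_used=1 → run A
t=2: queue=[B,E,G] q_used=0 → run B
t=3: queue=[B,E,G,C] q_used=1 → run B
t=4: queue=[B,E,G,C] q_used=2 → run B
t=5: queue=[B,E,G,C,D] q_used=3 → run B
t=6: queue=[E,G,C,D,B] q_used=0 → run E
t=7: queue=[E,G,C,D,B] q_used=1 → run E
t=8: queue=[E,G,C,D,B] q_used=2 → run E
t=9: queue=[E,G,C,D,B] q_used=3 → run E
t=10: queue=[G,C,D,B,E] q_used=0 → run G
t=11: queue=[G,C,D,B,E] q_used=1 → run G
t=12: queue=[G,C,D,B,E] q_used=2 → run G
t=13: queue=[G,C,D,B,E] q_used=3 → run G
t=14: queue=[C,D,B,E,G] q_used=0 → run C
t=15: queue=[C,D,B,E,G] q_used=1 → run C
t=16: queue=[C,D,B,E,G] q_used=2 → run C
t=17: queue=[C,D,B,E,G] q_used=3 → run C
t=18: queue=[D,B,E,G,C] q_used=0 → run D
t=19: queue=[D,B,E,G,C] q_used=1 → run D
t=20: queue=[D,B,E,G,C] q_used=2 → run D
t=21: queue=[D,B,E,G,C] q_used=3 → run D
t=22: queue=[B,E,G,C,D] q_used=0 → run B
t=23: queue=[B,E,G,C,D] q_used=1 → run B
t=24: queue=[E,G,C,D] q_used=0 → run E
t=25: queue=[G,C,D] q_used=0 → run G
t=26: queue=[G,C,D] q_used=1 → run G
t=27: queue=[C,D] q_used=0 → run C
t=28: queue=[C,D] q_used=1 → run C
t=29: queue=[C,D] q_used=2 → run C
t=30: queue=[C,D] q_used=3 → run C
t=31: queue=[D] q_used=0 → run D
t=32: queue=[D] q_used=1 → run D
t=33: (idle)
t=34: (idle)
t=35: (idle)
t=36: (idle)
t=37: (idle)

completion order = A, B, E, G, C, D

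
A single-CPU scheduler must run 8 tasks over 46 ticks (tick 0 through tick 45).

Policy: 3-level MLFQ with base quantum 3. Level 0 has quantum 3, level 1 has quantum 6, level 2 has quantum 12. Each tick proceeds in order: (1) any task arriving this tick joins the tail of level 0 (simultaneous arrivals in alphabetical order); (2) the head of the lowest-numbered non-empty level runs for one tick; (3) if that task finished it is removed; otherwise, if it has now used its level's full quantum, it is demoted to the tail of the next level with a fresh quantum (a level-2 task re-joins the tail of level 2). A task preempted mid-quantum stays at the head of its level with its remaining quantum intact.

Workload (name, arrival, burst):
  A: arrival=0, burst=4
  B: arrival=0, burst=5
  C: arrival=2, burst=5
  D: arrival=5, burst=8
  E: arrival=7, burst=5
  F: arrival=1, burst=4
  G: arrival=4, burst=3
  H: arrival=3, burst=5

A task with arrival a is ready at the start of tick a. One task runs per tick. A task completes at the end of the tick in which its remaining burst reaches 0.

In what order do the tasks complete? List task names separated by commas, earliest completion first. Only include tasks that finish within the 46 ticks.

completion order = G, A, B, F, C, H, D, E

t=0: L0/L1/L2 = AB/-/- → run A
t=1: L0/L1/L2 = ABF/-/- → run A
t=2: L0/L1/L2 = ABFC/-/- → run A
t=3: L0/L1/L2 = BFCH/A/- → run B
t=4: L0/L1/L2 = BFCHG/A/- → run B
t=5: L0/L1/L2 = BFCHGD/A/- → run B
t=6: L0/L1/L2 = FCHGD/AB/- → run F
t=7: L0/L1/L2 = FCHGDE/AB/- → run F
t=8: L0/L1/L2 = FCHGDE/AB/- → run F
t=9: L0/L1/L2 = CHGDE/ABF/- → run C
t=10: L0/L1/L2 = CHGDE/ABF/- → run C
t=11: L0/L1/L2 = CHGDE/ABF/- → run C
t=12: L0/L1/L2 = HGDE/ABFC/- → run H
t=13: L0/L1/L2 = HGDE/ABFC/- → run H
t=14: L0/L1/L2 = HGDE/ABFC/- → run H
t=15: L0/L1/L2 = GDE/ABFCH/- → run G
t=16: L0/L1/L2 = GDE/ABFCH/- → run G
t=17: L0/L1/L2 = GDE/ABFCH/- → run G
t=18: L0/L1/L2 = DE/ABFCH/- → run D
t=19: L0/L1/L2 = DE/ABFCH/- → run D
t=20: L0/L1/L2 = DE/ABFCH/- → run D
t=21: L0/L1/L2 = E/ABFCHD/- → run E
t=22: L0/L1/L2 = E/ABFCHD/- → run E
t=23: L0/L1/L2 = E/ABFCHD/- → run E
t=24: L0/L1/L2 = -/ABFCHDE/- → run A
t=25: L0/L1/L2 = -/BFCHDE/- → run B
t=26: L0/L1/L2 = -/BFCHDE/- → run B
t=27: L0/L1/L2 = -/FCHDE/- → run F
t=28: L0/L1/L2 = -/CHDE/- → run C
t=29: L0/L1/L2 = -/CHDE/- → run C
t=30: L0/L1/L2 = -/HDE/- → run H
t=31: L0/L1/L2 = -/HDE/- → run H
t=32: L0/L1/L2 = -/DE/- → run D
t=33: L0/L1/L2 = -/DE/- → run D
t=34: L0/L1/L2 = -/DE/- → run D
t=35: L0/L1/L2 = -/DE/- → run D
t=36: L0/L1/L2 = -/DE/- → run D
t=37: L0/L1/L2 = -/E/- → run E
t=38: L0/L1/L2 = -/E/- → run E
t=39: (idle)
t=40: (idle)
t=41: (idle)
t=42: (idle)
t=43: (idle)
t=44: (idle)
t=45: (idle)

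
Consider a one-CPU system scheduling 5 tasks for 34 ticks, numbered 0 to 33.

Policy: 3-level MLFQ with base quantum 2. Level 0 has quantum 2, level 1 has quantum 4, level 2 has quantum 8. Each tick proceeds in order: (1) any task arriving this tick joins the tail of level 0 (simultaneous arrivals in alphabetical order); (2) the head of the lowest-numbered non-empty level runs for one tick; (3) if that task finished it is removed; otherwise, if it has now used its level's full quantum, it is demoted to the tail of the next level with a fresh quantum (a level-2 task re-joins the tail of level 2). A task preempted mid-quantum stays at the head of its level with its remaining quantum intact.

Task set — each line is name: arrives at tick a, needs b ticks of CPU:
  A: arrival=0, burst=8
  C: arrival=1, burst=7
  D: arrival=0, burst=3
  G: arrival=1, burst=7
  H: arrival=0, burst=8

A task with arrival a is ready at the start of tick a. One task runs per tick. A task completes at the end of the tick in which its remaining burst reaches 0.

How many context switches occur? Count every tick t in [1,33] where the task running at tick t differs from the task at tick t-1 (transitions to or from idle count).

context switches = 14

t=0: L0/L1/L2 = ADH/-/- → run A
t=1: L0/L1/L2 = ADHCG/-/- → run A
t=2: L0/L1/L2 = DHCG/A/- → run D
t=3: L0/L1/L2 = DHCG/A/- → run D
t=4: L0/L1/L2 = HCG/AD/- → run H
t=5: L0/L1/L2 = HCG/AD/- → run H
t=6: L0/L1/L2 = CG/ADH/- → run C
t=7: L0/L1/L2 = CG/ADH/- → run C
t=8: L0/L1/L2 = G/ADHC/- → run G
t=9: L0/L1/L2 = G/ADHC/- → run G
t=10: L0/L1/L2 = -/ADHCG/- → run A
t=11: L0/L1/L2 = -/ADHCG/- → run A
t=12: L0/L1/L2 = -/ADHCG/- → run A
t=13: L0/L1/L2 = -/ADHCG/- → run A
t=14: L0/L1/L2 = -/DHCG/A → run D
t=15: L0/L1/L2 = -/HCG/A → run H
t=16: L0/L1/L2 = -/HCG/A → run H
t=17: L0/L1/L2 = -/HCG/A → run H
t=18: L0/L1/L2 = -/HCG/A → run H
t=19: L0/L1/L2 = -/CG/AH → run C
t=20: L0/L1/L2 = -/CG/AH → run C
t=21: L0/L1/L2 = -/CG/AH → run C
t=22: L0/L1/L2 = -/CG/AH → run C
t=23: L0/L1/L2 = -/G/AHC → run G
t=24: L0/L1/L2 = -/G/AHC → run G
t=25: L0/L1/L2 = -/G/AHC → run G
t=26: L0/L1/L2 = -/G/AHC → run G
t=27: L0/L1/L2 = -/-/AHCG → run A
t=28: L0/L1/L2 = -/-/AHCG → run A
t=29: L0/L1/L2 = -/-/HCG → run H
t=30: L0/L1/L2 = -/-/HCG → run H
t=31: L0/L1/L2 = -/-/CG → run C
t=32: L0/L1/L2 = -/-/G → run G
t=33: (idle)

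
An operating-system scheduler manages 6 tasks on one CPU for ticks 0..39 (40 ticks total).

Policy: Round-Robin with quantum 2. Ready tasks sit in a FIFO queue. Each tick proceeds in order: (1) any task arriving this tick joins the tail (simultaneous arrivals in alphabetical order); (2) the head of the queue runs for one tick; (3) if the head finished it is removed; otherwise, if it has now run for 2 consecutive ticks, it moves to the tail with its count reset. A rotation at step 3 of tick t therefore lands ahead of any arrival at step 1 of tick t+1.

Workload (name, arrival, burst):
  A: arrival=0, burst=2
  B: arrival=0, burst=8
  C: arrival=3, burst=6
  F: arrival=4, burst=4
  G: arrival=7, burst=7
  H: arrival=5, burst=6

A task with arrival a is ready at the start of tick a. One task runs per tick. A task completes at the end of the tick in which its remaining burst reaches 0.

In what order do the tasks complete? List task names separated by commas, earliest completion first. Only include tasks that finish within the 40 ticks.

t=0: queue=[A,B] q_used=0 → run A
t=1: queue=[A,B] q_used=1 → run A
t=2: queue=[B] q_used=0 → run B
t=3: queue=[B,C] q_used=1 → run B
t=4: queue=[C,B,F] q_used=0 → run C
t=5: queue=[C,B,F,H] q_used=1 → run C
t=6: queue=[B,F,H,C] q_used=0 → run B
t=7: queue=[B,F,H,C,G] q_used=1 → run B
t=8: queue=[F,H,C,G,B] q_used=0 → run F
t=9: queue=[F,H,C,G,B] q_used=1 → run F
t=10: queue=[H,C,G,B,F] q_used=0 → run H
t=11: queue=[H,C,G,B,F] q_used=1 → run H
t=12: queue=[C,G,B,F,H] q_used=0 → run C
t=13: queue=[C,G,B,F,H] q_used=1 → run C
t=14: queue=[G,B,F,H,C] q_used=0 → run G
t=15: queue=[G,B,F,H,C] q_used=1 → run G
t=16: queue=[B,F,H,C,G] q_used=0 → run B
t=17: queue=[B,F,H,C,G] q_used=1 → run B
t=18: queue=[F,H,C,G,B] q_used=0 → run F
t=19: queue=[F,H,C,G,B] q_used=1 → run F
t=20: queue=[H,C,G,B] q_used=0 → run H
t=21: queue=[H,C,G,B] q_used=1 → run H
t=22: queue=[C,G,B,H] q_used=0 → run C
t=23: queue=[C,G,B,H] q_used=1 → run C
t=24: queue=[G,B,H] q_used=0 → run G
t=25: queue=[G,B,H] q_used=1 → run G
t=26: queue=[B,H,G] q_used=0 → run B
t=27: queue=[B,H,G] q_used=1 → run B
t=28: queue=[H,G] q_used=0 → run H
t=29: queue=[H,G] q_used=1 → run H
t=30: queue=[G] q_used=0 → run G
t=31: queue=[G] q_used=1 → run G
t=32: queue=[G] q_used=0 → run G
t=33: (idle)
t=34: (idle)
t=35: (idle)
t=36: (idle)
t=37: (idle)
t=38: (idle)
t=39: (idle)

completion order = A, F, C, B, H, G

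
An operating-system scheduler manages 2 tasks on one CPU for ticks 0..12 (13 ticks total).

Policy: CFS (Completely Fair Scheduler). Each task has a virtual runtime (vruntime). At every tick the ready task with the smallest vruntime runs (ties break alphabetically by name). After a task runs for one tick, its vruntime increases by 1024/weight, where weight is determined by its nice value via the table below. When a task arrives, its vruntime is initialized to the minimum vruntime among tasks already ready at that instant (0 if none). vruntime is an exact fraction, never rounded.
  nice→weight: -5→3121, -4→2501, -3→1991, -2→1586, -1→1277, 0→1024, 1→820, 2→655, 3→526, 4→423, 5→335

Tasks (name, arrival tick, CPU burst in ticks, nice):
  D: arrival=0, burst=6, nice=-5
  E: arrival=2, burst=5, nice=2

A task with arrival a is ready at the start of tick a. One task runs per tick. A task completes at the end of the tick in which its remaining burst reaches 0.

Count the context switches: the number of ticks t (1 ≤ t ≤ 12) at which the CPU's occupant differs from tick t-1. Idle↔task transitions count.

context switches = 4

t=0: vr[D=0] → run D
t=1: vr[D=1024/3121] → run D
t=2: vr[D=2048/3121 E=2048/3121] → run D
t=3: vr[D=3072/3121 E=2048/3121] → run E
t=4: vr[D=3072/3121 E=4537344/2044255] → run D
t=5: vr[D=4096/3121 E=4537344/2044255] → run D
t=6: vr[D=5120/3121 E=4537344/2044255] → run D
t=7: vr[E=4537344/2044255] → run E
t=8: vr[E=7733248/2044255] → run E
t=9: vr[E=10929152/2044255] → run E
t=10: vr[E=14125056/2044255] → run E
t=11: (idle)
t=12: (idle)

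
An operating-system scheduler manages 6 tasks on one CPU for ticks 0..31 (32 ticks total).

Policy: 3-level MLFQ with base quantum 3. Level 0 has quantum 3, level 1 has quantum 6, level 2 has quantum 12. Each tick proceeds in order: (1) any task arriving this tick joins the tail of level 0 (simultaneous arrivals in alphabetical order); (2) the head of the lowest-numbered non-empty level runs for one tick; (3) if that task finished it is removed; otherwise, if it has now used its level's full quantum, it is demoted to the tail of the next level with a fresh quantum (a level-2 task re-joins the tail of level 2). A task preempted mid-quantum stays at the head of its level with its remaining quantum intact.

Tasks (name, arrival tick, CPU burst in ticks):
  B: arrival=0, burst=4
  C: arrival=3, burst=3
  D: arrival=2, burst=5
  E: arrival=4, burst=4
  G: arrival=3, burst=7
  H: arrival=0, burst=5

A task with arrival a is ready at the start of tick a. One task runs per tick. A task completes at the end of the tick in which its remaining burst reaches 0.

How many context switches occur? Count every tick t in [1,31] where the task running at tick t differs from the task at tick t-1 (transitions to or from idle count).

t=0: L0/L1/L2 = BH/-/- → run B
t=1: L0/L1/L2 = BH/-/- → run B
t=2: L0/L1/L2 = BHD/-/- → run B
t=3: L0/L1/L2 = HDCG/B/- → run H
t=4: L0/L1/L2 = HDCGE/B/- → run H
t=5: L0/L1/L2 = HDCGE/B/- → run H
t=6: L0/L1/L2 = DCGE/BH/- → run D
t=7: L0/L1/L2 = DCGE/BH/- → run D
t=8: L0/L1/L2 = DCGE/BH/- → run D
t=9: L0/L1/L2 = CGE/BHD/- → run C
t=10: L0/L1/L2 = CGE/BHD/- → run C
t=11: L0/L1/L2 = CGE/BHD/- → run C
t=12: L0/L1/L2 = GE/BHD/- → run G
t=13: L0/L1/L2 = GE/BHD/- → run G
t=14: L0/L1/L2 = GE/BHD/- → run G
t=15: L0/L1/L2 = E/BHDG/- → run E
t=16: L0/L1/L2 = E/BHDG/- → run E
t=17: L0/L1/L2 = E/BHDG/- → run E
t=18: L0/L1/L2 = -/BHDGE/- → run B
t=19: L0/L1/L2 = -/HDGE/- → run H
t=20: L0/L1/L2 = -/HDGE/- → run H
t=21: L0/L1/L2 = -/DGE/- → run D
t=22: L0/L1/L2 = -/DGE/- → run D
t=23: L0/L1/L2 = -/GE/- → run G
t=24: L0/L1/L2 = -/GE/- → run G
t=25: L0/L1/L2 = -/GE/- → run G
t=26: L0/L1/L2 = -/GE/- → run G
t=27: L0/L1/L2 = -/E/- → run E
t=28: (idle)
t=29: (idle)
t=30: (idle)
t=31: (idle)

context switches = 11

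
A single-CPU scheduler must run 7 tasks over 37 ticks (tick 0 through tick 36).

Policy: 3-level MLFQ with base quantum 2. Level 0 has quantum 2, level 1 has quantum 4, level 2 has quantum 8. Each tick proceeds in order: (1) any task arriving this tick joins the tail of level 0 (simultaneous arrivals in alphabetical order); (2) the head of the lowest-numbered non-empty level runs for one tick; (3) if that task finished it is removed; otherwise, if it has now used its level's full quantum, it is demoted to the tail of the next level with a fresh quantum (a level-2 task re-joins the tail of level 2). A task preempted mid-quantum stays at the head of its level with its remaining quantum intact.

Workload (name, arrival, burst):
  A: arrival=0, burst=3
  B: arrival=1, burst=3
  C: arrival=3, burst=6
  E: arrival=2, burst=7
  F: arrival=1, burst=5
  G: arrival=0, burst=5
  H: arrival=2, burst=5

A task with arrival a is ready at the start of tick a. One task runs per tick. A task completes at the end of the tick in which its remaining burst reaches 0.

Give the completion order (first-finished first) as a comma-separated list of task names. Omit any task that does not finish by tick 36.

completion order = A, G, B, F, H, C, E

t=0: L0/L1/L2 = AG/-/- → run A
t=1: L0/L1/L2 = AGBF/-/- → run A
t=2: L0/L1/L2 = GBFEH/A/- → run G
t=3: L0/L1/L2 = GBFEHC/A/- → run G
t=4: L0/L1/L2 = BFEHC/AG/- → run B
t=5: L0/L1/L2 = BFEHC/AG/- → run B
t=6: L0/L1/L2 = FEHC/AGB/- → run F
t=7: L0/L1/L2 = FEHC/AGB/- → run F
t=8: L0/L1/L2 = EHC/AGBF/- → run E
t=9: L0/L1/L2 = EHC/AGBF/- → run E
t=10: L0/L1/L2 = HC/AGBFE/- → run H
t=11: L0/L1/L2 = HC/AGBFE/- → run H
t=12: L0/L1/L2 = C/AGBFEH/- → run C
t=13: L0/L1/L2 = C/AGBFEH/- → run C
t=14: L0/L1/L2 = -/AGBFEHC/- → run A
t=15: L0/L1/L2 = -/GBFEHC/- → run G
t=16: L0/L1/L2 = -/GBFEHC/- → run G
t=17: L0/L1/L2 = -/GBFEHC/- → run G
t=18: L0/L1/L2 = -/BFEHC/- → run B
t=19: L0/L1/L2 = -/FEHC/- → run F
t=20: L0/L1/L2 = -/FEHC/- → run F
t=21: L0/L1/L2 = -/FEHC/- → run F
t=22: L0/L1/L2 = -/EHC/- → run E
t=23: L0/L1/L2 = -/EHC/- → run E
t=24: L0/L1/L2 = -/EHC/- → run E
t=25: L0/L1/L2 = -/EHC/- → run E
t=26: L0/L1/L2 = -/HC/E → run H
t=27: L0/L1/L2 = -/HC/E → run H
t=28: L0/L1/L2 = -/HC/E → run H
t=29: L0/L1/L2 = -/C/E → run C
t=30: L0/L1/L2 = -/C/E → run C
t=31: L0/L1/L2 = -/C/E → run C
t=32: L0/L1/L2 = -/C/E → run C
t=33: L0/L1/L2 = -/-/E → run E
t=34: (idle)
t=35: (idle)
t=36: (idle)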